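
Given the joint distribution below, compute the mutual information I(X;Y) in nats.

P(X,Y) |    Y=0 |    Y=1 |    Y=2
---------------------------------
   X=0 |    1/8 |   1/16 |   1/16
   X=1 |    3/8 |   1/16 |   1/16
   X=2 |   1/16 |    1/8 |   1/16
0.0964 nats

Mutual information: I(X;Y) = H(X) + H(Y) - H(X,Y)

Marginals:
P(X) = (1/4, 1/2, 1/4), H(X) = 1.0397 nats
P(Y) = (9/16, 1/4, 3/16), H(Y) = 0.9841 nats

Joint entropy: H(X,Y) = 1.9274 nats

I(X;Y) = 1.0397 + 0.9841 - 1.9274 = 0.0964 nats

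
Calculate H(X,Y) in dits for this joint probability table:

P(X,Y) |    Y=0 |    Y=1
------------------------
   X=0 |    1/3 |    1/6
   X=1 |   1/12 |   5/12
0.5371 dits

Joint entropy is H(X,Y) = -Σ_{x,y} p(x,y) log p(x,y).

Summing over all non-zero entries:
H(X,Y) = -[1/3·log_10(1/3) + 1/6·log_10(1/6) + 1/12·log_10(1/12) + 5/12·log_10(5/12)]
H(X,Y) = 0.5371 dits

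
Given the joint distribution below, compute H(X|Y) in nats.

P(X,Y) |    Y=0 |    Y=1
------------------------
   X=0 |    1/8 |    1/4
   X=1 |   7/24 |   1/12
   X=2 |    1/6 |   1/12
0.9995 nats

Using the chain rule: H(X|Y) = H(X,Y) - H(Y)

First, compute H(X,Y) = 1.6787 nats

Marginal P(Y) = (7/12, 5/12)
H(Y) = 0.6792 nats

H(X|Y) = H(X,Y) - H(Y) = 1.6787 - 0.6792 = 0.9995 nats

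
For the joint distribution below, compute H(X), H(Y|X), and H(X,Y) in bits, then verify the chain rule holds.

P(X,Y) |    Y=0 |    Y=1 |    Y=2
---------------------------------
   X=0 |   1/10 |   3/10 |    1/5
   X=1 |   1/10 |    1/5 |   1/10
H(X,Y) = 2.4464, H(X) = 0.9710, H(Y|X) = 1.4755 (all in bits)

Chain rule: H(X,Y) = H(X) + H(Y|X)

Left side — joint entropy directly:
H(X,Y) = -Σ p(x,y) log p(x,y) = 2.4464 bits

Right side — compute H(Y|X) from the conditional distributions:
P(X) = (3/5, 2/5), so H(X) = 0.9710 bits
H(Y|X) = Σ_x P(X=x) · H(Y|X=x):
  P(Y|X=0) = (1/6, 1/2, 1/3), H(Y|X=0) = 1.4591, weight P(X=0) = 3/5
  P(Y|X=1) = (1/4, 1/2, 1/4), H(Y|X=1) = 1.5000, weight P(X=1) = 2/5
H(Y|X) = 1.4755 bits

H(X) + H(Y|X) = 0.9710 + 1.4755 = 2.4464 bits

Both sides equal 2.4464 bits. ✓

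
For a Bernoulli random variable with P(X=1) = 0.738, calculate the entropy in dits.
0.2498 dits

The binary entropy function is:
H(p) = -p log(p) - (1-p) log(1-p)

H(0.738) = -0.738 × log_10(0.738) - 0.262 × log_10(0.262)
H(0.738) = 0.2498 dits

Note: Binary entropy is maximized at p=0.5 (H=1 bit) and minimized at p=0 or p=1 (H=0).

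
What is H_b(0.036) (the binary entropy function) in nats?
0.1550 nats

The binary entropy function is:
H(p) = -p log(p) - (1-p) log(1-p)

H(0.036) = -0.036 × log_e(0.036) - 0.964 × log_e(0.964)
H(0.036) = 0.1550 nats

Note: Binary entropy is maximized at p=0.5 (H=1 bit) and minimized at p=0 or p=1 (H=0).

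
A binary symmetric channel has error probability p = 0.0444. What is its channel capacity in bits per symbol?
0.7379 bits

For a binary symmetric channel (BSC) with error probability p:
Capacity C = 1 - H(p) bits per symbol

where H(p) = -p log₂(p) - (1-p) log₂(1-p) is the binary entropy function.

H(0.0444) = 0.2621 bits
C = 1 - 0.2621 = 0.7379 bits per symbol

This means we can reliably transmit up to 0.7379 bits of information per channel use.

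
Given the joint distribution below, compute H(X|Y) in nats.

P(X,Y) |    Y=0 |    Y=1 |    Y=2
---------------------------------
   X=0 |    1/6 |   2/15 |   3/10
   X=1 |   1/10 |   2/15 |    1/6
0.6654 nats

Using the chain rule: H(X|Y) = H(X,Y) - H(Y)

First, compute H(X,Y) = 1.7260 nats

Marginal P(Y) = (4/15, 4/15, 7/15)
H(Y) = 1.0606 nats

H(X|Y) = H(X,Y) - H(Y) = 1.7260 - 1.0606 = 0.6654 nats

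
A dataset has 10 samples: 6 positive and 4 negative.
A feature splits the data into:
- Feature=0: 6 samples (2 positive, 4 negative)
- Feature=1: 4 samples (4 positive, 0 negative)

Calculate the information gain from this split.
0.4200 bits

Information Gain = H(Y) - H(Y|Feature)

Before split:
P(positive) = 6/10 = 0.6000
H(Y) = 0.9710 bits

After split:
Feature=0: H = 0.9183 bits (weight = 6/10)
Feature=1: H = 0.0000 bits (weight = 4/10)
H(Y|Feature) = (6/10)×0.9183 + (4/10)×0.0000 = 0.5510 bits

Information Gain = 0.9710 - 0.5510 = 0.4200 bits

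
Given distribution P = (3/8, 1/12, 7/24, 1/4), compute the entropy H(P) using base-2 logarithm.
1.8479 bits

Shannon entropy is H(X) = -Σ p(x) log p(x).

For P = (3/8, 1/12, 7/24, 1/4):
H = -3/8 × log_2(3/8) -1/12 × log_2(1/12) -7/24 × log_2(7/24) -1/4 × log_2(1/4)
H = 1.8479 bits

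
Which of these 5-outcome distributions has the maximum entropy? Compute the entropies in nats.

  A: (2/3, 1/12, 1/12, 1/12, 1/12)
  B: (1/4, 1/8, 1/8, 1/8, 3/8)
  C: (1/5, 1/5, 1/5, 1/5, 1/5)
C

For a discrete distribution over n outcomes, entropy is maximized by the uniform distribution.

Computing entropies:
H(A) = 1.0986 nats
H(B) = 1.4942 nats
H(C) = 1.6094 nats

The uniform distribution (where all probabilities equal 1/5) achieves the maximum entropy of log_e(5) = 1.6094 nats.

Distribution C has the highest entropy.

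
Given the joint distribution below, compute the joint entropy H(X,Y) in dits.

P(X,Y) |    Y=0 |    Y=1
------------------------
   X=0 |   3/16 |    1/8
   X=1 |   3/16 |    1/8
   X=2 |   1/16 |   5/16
0.7315 dits

Joint entropy is H(X,Y) = -Σ_{x,y} p(x,y) log p(x,y).

Summing over all non-zero entries:
H(X,Y) = -[3/16·log_10(3/16) + 1/8·log_10(1/8) + 3/16·log_10(3/16) + 1/8·log_10(1/8) + 1/16·log_10(1/16) + 5/16·log_10(5/16)]
H(X,Y) = 0.7315 dits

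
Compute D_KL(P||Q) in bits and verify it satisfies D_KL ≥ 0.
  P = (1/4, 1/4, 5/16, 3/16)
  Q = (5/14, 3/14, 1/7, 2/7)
0.1659 bits

KL divergence satisfies the Gibbs inequality: D_KL(P||Q) ≥ 0 for all distributions P, Q.

D_KL(P||Q) = Σ p(x) log(p(x)/q(x))
Term by term:
  x=0: 1/4 × log_2[(1/4)/(5/14)] = -0.1286
  x=1: 1/4 × log_2[(1/4)/(3/14)] = 0.0556
  x=2: 5/16 × log_2[(5/16)/(1/7)] = 0.3529
  x=3: 3/16 × log_2[(3/16)/(2/7)] = -0.1139
D_KL(P||Q) = 0.1659 bits

D_KL(P||Q) = 0.1659 ≥ 0 ✓

This non-negativity is a fundamental property: relative entropy cannot be negative because it measures how different Q is from P.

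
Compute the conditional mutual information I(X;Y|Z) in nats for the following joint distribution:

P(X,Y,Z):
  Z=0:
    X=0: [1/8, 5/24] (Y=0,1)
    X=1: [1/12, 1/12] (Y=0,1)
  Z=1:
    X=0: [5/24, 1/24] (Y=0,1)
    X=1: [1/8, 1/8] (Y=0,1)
0.0359 nats

Conditional mutual information: I(X;Y|Z) = H(X|Z) + H(Y|Z) - H(X,Y|Z)

H(Z) = 0.6931
H(X,Z) = 1.3580 → H(X|Z) = 0.6648
H(Y,Z) = 1.3510 → H(Y|Z) = 0.6579
H(X,Y,Z) = 1.9800 → H(X,Y|Z) = 1.2868

I(X;Y|Z) = 0.6648 + 0.6579 - 1.2868 = 0.0359 nats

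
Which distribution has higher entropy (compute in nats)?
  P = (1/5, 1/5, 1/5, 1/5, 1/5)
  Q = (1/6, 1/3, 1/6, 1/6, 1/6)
P

Computing entropies in nats:
H(P) = 1.6094
H(Q) = 1.5607

Distribution P has higher entropy.

Intuition: The distribution closer to uniform (more spread out) has higher entropy.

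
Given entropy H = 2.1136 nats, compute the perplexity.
8.2780

Perplexity is e^H (or exp(H) for natural log).

H = 2.1136 nats
Perplexity = e^2.1136 = 8.2780

Interpretation: The model's uncertainty is equivalent to choosing uniformly among 8.3 options.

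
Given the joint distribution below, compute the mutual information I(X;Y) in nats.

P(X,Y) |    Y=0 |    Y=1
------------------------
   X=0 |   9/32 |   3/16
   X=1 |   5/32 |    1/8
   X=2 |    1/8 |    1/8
0.0033 nats

Mutual information: I(X;Y) = H(X) + H(Y) - H(X,Y)

Marginals:
P(X) = (15/32, 9/32, 1/4), H(X) = 1.0585 nats
P(Y) = (9/16, 7/16), H(Y) = 0.6853 nats

Joint entropy: H(X,Y) = 1.7405 nats

I(X;Y) = 1.0585 + 0.6853 - 1.7405 = 0.0033 nats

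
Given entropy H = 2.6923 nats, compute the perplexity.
14.7656

Perplexity is e^H (or exp(H) for natural log).

H = 2.6923 nats
Perplexity = e^2.6923 = 14.7656

Interpretation: The model's uncertainty is equivalent to choosing uniformly among 14.8 options.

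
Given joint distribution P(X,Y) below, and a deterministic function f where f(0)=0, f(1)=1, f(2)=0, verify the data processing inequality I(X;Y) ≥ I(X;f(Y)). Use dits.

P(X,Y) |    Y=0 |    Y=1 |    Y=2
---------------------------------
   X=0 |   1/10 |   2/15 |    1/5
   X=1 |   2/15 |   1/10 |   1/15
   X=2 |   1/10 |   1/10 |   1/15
I(X;Y) = 0.0145, I(X;f(Y)) = 0.0007, inequality holds: 0.0145 ≥ 0.0007

Data Processing Inequality: For any Markov chain X → Y → Z, we have I(X;Y) ≥ I(X;Z).

Here Z = f(Y) is a deterministic function of Y, forming X → Y → Z.

Original I(X;Y) = 0.0145 dits

After applying f:
P(X,Z) where Z=f(Y):
- P(X,Z=0) = P(X,Y=0) + P(X,Y=2)
- P(X,Z=1) = P(X,Y=1)

I(X;Z) = I(X;f(Y)) = 0.0007 dits

Verification: 0.0145 ≥ 0.0007 ✓

Information cannot be created by processing; the function f can only lose information about X.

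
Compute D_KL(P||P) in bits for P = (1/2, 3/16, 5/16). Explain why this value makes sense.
0.0000 bits

KL divergence satisfies the Gibbs inequality: D_KL(P||Q) ≥ 0 for all distributions P, Q.

D_KL(P||Q) = Σ p(x) log(p(x)/q(x))
Each term is p(x) × log_2(p(x)/p(x)) = p(x) × log_2(1) = 0, so the sum is 0.
D_KL(P||Q) = 0.0000 bits

When P = Q, the KL divergence is exactly 0, as there is no 'divergence' between identical distributions.

This non-negativity is a fundamental property: relative entropy cannot be negative because it measures how different Q is from P.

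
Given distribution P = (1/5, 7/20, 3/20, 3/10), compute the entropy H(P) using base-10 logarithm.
0.5798 dits

Shannon entropy is H(X) = -Σ p(x) log p(x).

For P = (1/5, 7/20, 3/20, 3/10):
H = -1/5 × log_10(1/5) -7/20 × log_10(7/20) -3/20 × log_10(3/20) -3/10 × log_10(3/10)
H = 0.5798 dits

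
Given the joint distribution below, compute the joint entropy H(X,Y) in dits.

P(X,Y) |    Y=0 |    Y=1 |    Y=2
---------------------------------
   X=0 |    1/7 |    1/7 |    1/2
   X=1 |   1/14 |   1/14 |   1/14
0.6376 dits

Joint entropy is H(X,Y) = -Σ_{x,y} p(x,y) log p(x,y).

Summing over all non-zero entries:
H(X,Y) = -[1/7·log_10(1/7) + 1/7·log_10(1/7) + 1/2·log_10(1/2) + 1/14·log_10(1/14) + 1/14·log_10(1/14) + 1/14·log_10(1/14)]
H(X,Y) = 0.6376 dits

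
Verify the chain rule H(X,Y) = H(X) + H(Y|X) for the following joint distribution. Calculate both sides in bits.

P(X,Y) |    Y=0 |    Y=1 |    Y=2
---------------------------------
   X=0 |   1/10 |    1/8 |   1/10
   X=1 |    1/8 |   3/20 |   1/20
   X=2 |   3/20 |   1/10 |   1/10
H(X,Y) = 3.1160, H(X) = 1.5841, H(Y|X) = 1.5319 (all in bits)

Chain rule: H(X,Y) = H(X) + H(Y|X)

Left side — joint entropy directly:
H(X,Y) = -Σ p(x,y) log p(x,y) = 3.1160 bits

Right side — compute H(Y|X) from the conditional distributions:
P(X) = (13/40, 13/40, 7/20), so H(X) = 1.5841 bits
H(Y|X) = Σ_x P(X=x) · H(Y|X=x):
  P(Y|X=0) = (4/13, 5/13, 4/13), H(Y|X=0) = 1.5766, weight P(X=0) = 13/40
  P(Y|X=1) = (5/13, 6/13, 2/13), H(Y|X=1) = 1.4605, weight P(X=1) = 13/40
  P(Y|X=2) = (3/7, 2/7, 2/7), H(Y|X=2) = 1.5567, weight P(X=2) = 7/20
H(Y|X) = 1.5319 bits

H(X) + H(Y|X) = 1.5841 + 1.5319 = 3.1160 bits

Both sides equal 3.1160 bits. ✓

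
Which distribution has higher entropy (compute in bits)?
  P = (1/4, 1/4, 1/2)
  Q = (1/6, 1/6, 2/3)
P

Computing entropies in bits:
H(P) = 1.5000
H(Q) = 1.2516

Distribution P has higher entropy.

Intuition: The distribution closer to uniform (more spread out) has higher entropy.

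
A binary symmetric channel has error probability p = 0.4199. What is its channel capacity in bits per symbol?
0.0186 bits

For a binary symmetric channel (BSC) with error probability p:
Capacity C = 1 - H(p) bits per symbol

where H(p) = -p log₂(p) - (1-p) log₂(1-p) is the binary entropy function.

H(0.4199) = 0.9814 bits
C = 1 - 0.9814 = 0.0186 bits per symbol

This means we can reliably transmit up to 0.0186 bits of information per channel use.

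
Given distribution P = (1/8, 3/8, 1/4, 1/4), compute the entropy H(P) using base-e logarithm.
1.3209 nats

Shannon entropy is H(X) = -Σ p(x) log p(x).

For P = (1/8, 3/8, 1/4, 1/4):
H = -1/8 × log_e(1/8) -3/8 × log_e(3/8) -1/4 × log_e(1/4) -1/4 × log_e(1/4)
H = 1.3209 nats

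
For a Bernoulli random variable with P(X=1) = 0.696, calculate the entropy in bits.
0.8861 bits

The binary entropy function is:
H(p) = -p log(p) - (1-p) log(1-p)

H(0.696) = -0.696 × log_2(0.696) - 0.304 × log_2(0.304)
H(0.696) = 0.8861 bits

Note: Binary entropy is maximized at p=0.5 (H=1 bit) and minimized at p=0 or p=1 (H=0).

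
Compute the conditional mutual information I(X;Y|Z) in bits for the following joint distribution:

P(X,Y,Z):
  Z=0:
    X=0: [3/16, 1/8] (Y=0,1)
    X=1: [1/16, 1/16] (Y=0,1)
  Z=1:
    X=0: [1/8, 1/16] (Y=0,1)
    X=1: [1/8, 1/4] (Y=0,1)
0.0436 bits

Conditional mutual information: I(X;Y|Z) = H(X|Z) + H(Y|Z) - H(X,Y|Z)

H(Z) = 0.9887
H(X,Z) = 1.8829 → H(X|Z) = 0.8942
H(Y,Z) = 1.9772 → H(Y|Z) = 0.9885
H(X,Y,Z) = 2.8278 → H(X,Y|Z) = 1.8391

I(X;Y|Z) = 0.8942 + 0.9885 - 1.8391 = 0.0436 bits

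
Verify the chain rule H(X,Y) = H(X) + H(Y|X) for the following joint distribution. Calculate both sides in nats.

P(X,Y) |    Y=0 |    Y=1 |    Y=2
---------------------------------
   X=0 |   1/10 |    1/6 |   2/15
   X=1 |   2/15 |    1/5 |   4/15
H(X,Y) = 1.7405, H(X) = 0.6730, H(Y|X) = 1.0675 (all in nats)

Chain rule: H(X,Y) = H(X) + H(Y|X)

Left side — joint entropy directly:
H(X,Y) = -Σ p(x,y) log p(x,y) = 1.7405 nats

Right side — compute H(Y|X) from the conditional distributions:
P(X) = (2/5, 3/5), so H(X) = 0.6730 nats
H(Y|X) = Σ_x P(X=x) · H(Y|X=x):
  P(Y|X=0) = (1/4, 5/12, 1/3), H(Y|X=0) = 1.0776, weight P(X=0) = 2/5
  P(Y|X=1) = (2/9, 1/3, 4/9), H(Y|X=1) = 1.0609, weight P(X=1) = 3/5
H(Y|X) = 1.0675 nats

H(X) + H(Y|X) = 0.6730 + 1.0675 = 1.7405 nats

Both sides equal 1.7405 nats. ✓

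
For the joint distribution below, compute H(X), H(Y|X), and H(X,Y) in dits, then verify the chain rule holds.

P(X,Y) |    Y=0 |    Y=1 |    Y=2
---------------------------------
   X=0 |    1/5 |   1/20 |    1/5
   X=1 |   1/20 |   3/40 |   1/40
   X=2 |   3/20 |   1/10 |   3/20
H(X,Y) = 0.8813, H(X) = 0.4388, H(Y|X) = 0.4425 (all in dits)

Chain rule: H(X,Y) = H(X) + H(Y|X)

Left side — joint entropy directly:
H(X,Y) = -Σ p(x,y) log p(x,y) = 0.8813 dits

Right side — compute H(Y|X) from the conditional distributions:
P(X) = (9/20, 3/20, 2/5), so H(X) = 0.4388 dits
H(Y|X) = Σ_x P(X=x) · H(Y|X=x):
  P(Y|X=0) = (4/9, 1/9, 4/9), H(Y|X=0) = 0.4191, weight P(X=0) = 9/20
  P(Y|X=1) = (1/3, 1/2, 1/6), H(Y|X=1) = 0.4392, weight P(X=1) = 3/20
  P(Y|X=2) = (3/8, 1/4, 3/8), H(Y|X=2) = 0.4700, weight P(X=2) = 2/5
H(Y|X) = 0.4425 dits

H(X) + H(Y|X) = 0.4388 + 0.4425 = 0.8813 dits

Both sides equal 0.8813 dits. ✓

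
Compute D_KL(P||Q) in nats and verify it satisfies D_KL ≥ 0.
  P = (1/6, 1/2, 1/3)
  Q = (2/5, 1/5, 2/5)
0.2515 nats

KL divergence satisfies the Gibbs inequality: D_KL(P||Q) ≥ 0 for all distributions P, Q.

D_KL(P||Q) = Σ p(x) log(p(x)/q(x))
Term by term:
  x=0: 1/6 × log_e[(1/6)/(2/5)] = -0.1459
  x=1: 1/2 × log_e[(1/2)/(1/5)] = 0.4581
  x=2: 1/3 × log_e[(1/3)/(2/5)] = -0.0608
D_KL(P||Q) = 0.2515 nats

D_KL(P||Q) = 0.2515 ≥ 0 ✓

This non-negativity is a fundamental property: relative entropy cannot be negative because it measures how different Q is from P.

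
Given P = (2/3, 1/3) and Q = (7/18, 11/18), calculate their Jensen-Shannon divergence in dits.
0.0170 dits

Jensen-Shannon divergence is:
JSD(P||Q) = 0.5 × D_KL(P||M) + 0.5 × D_KL(Q||M)
where M = 0.5 × (P + Q) is the mixture distribution.

M = 0.5 × (2/3, 1/3) + 0.5 × (7/18, 11/18) = (19/36, 17/36)

D_KL(P||M) = 0.0172 dits
D_KL(Q||M) = 0.0169 dits

JSD(P||Q) = 0.5 × 0.0172 + 0.5 × 0.0169 = 0.0170 dits

Unlike KL divergence, JSD is symmetric and bounded: 0 ≤ JSD ≤ log(2).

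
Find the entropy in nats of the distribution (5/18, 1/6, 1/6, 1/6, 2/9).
1.5859 nats

Shannon entropy is H(X) = -Σ p(x) log p(x).

For P = (5/18, 1/6, 1/6, 1/6, 2/9):
H = -5/18 × log_e(5/18) -1/6 × log_e(1/6) -1/6 × log_e(1/6) -1/6 × log_e(1/6) -2/9 × log_e(2/9)
H = 1.5859 nats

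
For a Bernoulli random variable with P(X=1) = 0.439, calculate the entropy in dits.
0.2978 dits

The binary entropy function is:
H(p) = -p log(p) - (1-p) log(1-p)

H(0.439) = -0.439 × log_10(0.439) - 0.561 × log_10(0.561)
H(0.439) = 0.2978 dits

Note: Binary entropy is maximized at p=0.5 (H=1 bit) and minimized at p=0 or p=1 (H=0).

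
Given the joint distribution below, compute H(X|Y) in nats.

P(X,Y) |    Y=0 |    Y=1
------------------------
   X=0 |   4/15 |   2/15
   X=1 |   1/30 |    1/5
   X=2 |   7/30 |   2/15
0.9737 nats

Using the chain rule: H(X|Y) = H(X,Y) - H(Y)

First, compute H(X,Y) = 1.6646 nats

Marginal P(Y) = (8/15, 7/15)
H(Y) = 0.6909 nats

H(X|Y) = H(X,Y) - H(Y) = 1.6646 - 0.6909 = 0.9737 nats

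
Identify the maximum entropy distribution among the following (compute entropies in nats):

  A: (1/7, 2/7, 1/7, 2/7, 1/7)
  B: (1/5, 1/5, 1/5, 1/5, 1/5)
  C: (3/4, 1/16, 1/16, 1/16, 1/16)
B

For a discrete distribution over n outcomes, entropy is maximized by the uniform distribution.

Computing entropies:
H(A) = 1.5498 nats
H(B) = 1.6094 nats
H(C) = 0.9089 nats

The uniform distribution (where all probabilities equal 1/5) achieves the maximum entropy of log_e(5) = 1.6094 nats.

Distribution B has the highest entropy.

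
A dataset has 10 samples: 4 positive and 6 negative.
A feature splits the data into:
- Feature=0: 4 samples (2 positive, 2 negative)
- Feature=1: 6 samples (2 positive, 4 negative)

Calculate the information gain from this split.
0.0200 bits

Information Gain = H(Y) - H(Y|Feature)

Before split:
P(positive) = 4/10 = 0.4000
H(Y) = 0.9710 bits

After split:
Feature=0: H = 1.0000 bits (weight = 4/10)
Feature=1: H = 0.9183 bits (weight = 6/10)
H(Y|Feature) = (4/10)×1.0000 + (6/10)×0.9183 = 0.9510 bits

Information Gain = 0.9710 - 0.9510 = 0.0200 bits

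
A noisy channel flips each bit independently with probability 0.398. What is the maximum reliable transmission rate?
0.0302 bits

For a binary symmetric channel (BSC) with error probability p:
Capacity C = 1 - H(p) bits per symbol

where H(p) = -p log₂(p) - (1-p) log₂(1-p) is the binary entropy function.

H(0.398) = 0.9698 bits
C = 1 - 0.9698 = 0.0302 bits per symbol

This means we can reliably transmit up to 0.0302 bits of information per channel use.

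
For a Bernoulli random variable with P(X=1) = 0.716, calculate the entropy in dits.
0.2591 dits

The binary entropy function is:
H(p) = -p log(p) - (1-p) log(1-p)

H(0.716) = -0.716 × log_10(0.716) - 0.284 × log_10(0.284)
H(0.716) = 0.2591 dits

Note: Binary entropy is maximized at p=0.5 (H=1 bit) and minimized at p=0 or p=1 (H=0).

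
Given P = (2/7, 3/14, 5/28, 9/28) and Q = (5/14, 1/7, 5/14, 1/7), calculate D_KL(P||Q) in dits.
0.0695 dits

KL divergence: D_KL(P||Q) = Σ p(x) log(p(x)/q(x))

Computing term by term:
  x=0: 2/7 × log_10[(2/7)/(5/14)] = 2/7 × -0.0969 = -0.0277
  x=1: 3/14 × log_10[(3/14)/(1/7)] = 3/14 × 0.1761 = 0.0377
  x=2: 5/28 × log_10[(5/28)/(5/14)] = 5/28 × -0.3010 = -0.0538
  x=3: 9/28 × log_10[(9/28)/(1/7)] = 9/28 × 0.3522 = 0.1132

D_KL(P||Q) = 0.0695 dits

Note: KL divergence is always non-negative and equals 0 iff P = Q.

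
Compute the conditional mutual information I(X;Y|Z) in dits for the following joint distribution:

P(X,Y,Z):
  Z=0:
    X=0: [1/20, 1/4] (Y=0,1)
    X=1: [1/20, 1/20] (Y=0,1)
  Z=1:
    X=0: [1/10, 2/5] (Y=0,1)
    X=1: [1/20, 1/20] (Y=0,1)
0.0166 dits

Conditional mutual information: I(X;Y|Z) = H(X|Z) + H(Y|Z) - H(X,Y|Z)

H(Z) = 0.2923
H(X,Z) = 0.5074 → H(X|Z) = 0.2151
H(Y,Z) = 0.5365 → H(Y|Z) = 0.2442
H(X,Y,Z) = 0.7349 → H(X,Y|Z) = 0.4427

I(X;Y|Z) = 0.2151 + 0.2442 - 0.4427 = 0.0166 dits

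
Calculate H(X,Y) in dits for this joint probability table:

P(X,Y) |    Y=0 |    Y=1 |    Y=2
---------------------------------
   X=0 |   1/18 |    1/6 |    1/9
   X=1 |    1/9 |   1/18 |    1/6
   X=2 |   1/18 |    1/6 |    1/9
0.9164 dits

Joint entropy is H(X,Y) = -Σ_{x,y} p(x,y) log p(x,y).

Summing over all non-zero entries:
H(X,Y) = -[1/18·log_10(1/18) + 1/6·log_10(1/6) + 1/9·log_10(1/9) + 1/9·log_10(1/9) + 1/18·log_10(1/18) + 1/6·log_10(1/6) + 1/18·log_10(1/18) + 1/6·log_10(1/6) + 1/9·log_10(1/9)]
H(X,Y) = 0.9164 dits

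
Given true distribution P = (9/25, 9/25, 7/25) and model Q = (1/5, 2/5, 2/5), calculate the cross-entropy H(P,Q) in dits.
0.5063 dits

Cross-entropy: H(P,Q) = -Σ p(x) log q(x)

Alternatively: H(P,Q) = H(P) + D_KL(P||Q)
H(P) = 0.4743 dits
D_KL(P||Q) = 0.0321 dits

H(P,Q) = 0.4743 + 0.0321 = 0.5063 dits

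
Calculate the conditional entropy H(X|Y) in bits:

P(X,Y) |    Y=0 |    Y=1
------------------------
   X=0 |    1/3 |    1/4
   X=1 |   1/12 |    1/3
0.8755 bits

Using the chain rule: H(X|Y) = H(X,Y) - H(Y)

First, compute H(X,Y) = 1.8554 bits

Marginal P(Y) = (5/12, 7/12)
H(Y) = 0.9799 bits

H(X|Y) = H(X,Y) - H(Y) = 1.8554 - 0.9799 = 0.8755 bits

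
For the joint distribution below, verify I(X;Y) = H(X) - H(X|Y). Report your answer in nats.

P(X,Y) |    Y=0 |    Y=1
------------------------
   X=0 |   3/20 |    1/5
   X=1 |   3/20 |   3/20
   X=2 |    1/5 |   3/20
I(X;Y) = 0.0072 nats

Mutual information has multiple equivalent forms:
- I(X;Y) = H(X) - H(X|Y)
- I(X;Y) = H(Y) - H(Y|X)
- I(X;Y) = H(X) + H(Y) - H(X,Y)

Computing all quantities:
H(X) = 1.0961, H(Y) = 0.6931, H(X,Y) = 1.7820
H(X|Y) = 1.0889, H(Y|X) = 0.6860

Verification:
H(X) - H(X|Y) = 1.0961 - 1.0889 = 0.0072
H(Y) - H(Y|X) = 0.6931 - 0.6860 = 0.0072
H(X) + H(Y) - H(X,Y) = 1.0961 + 0.6931 - 1.7820 = 0.0072

All forms give I(X;Y) = 0.0072 nats. ✓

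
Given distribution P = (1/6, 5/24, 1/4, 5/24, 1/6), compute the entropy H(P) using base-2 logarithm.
2.3046 bits

Shannon entropy is H(X) = -Σ p(x) log p(x).

For P = (1/6, 5/24, 1/4, 5/24, 1/6):
H = -1/6 × log_2(1/6) -5/24 × log_2(5/24) -1/4 × log_2(1/4) -5/24 × log_2(5/24) -1/6 × log_2(1/6)
H = 2.3046 bits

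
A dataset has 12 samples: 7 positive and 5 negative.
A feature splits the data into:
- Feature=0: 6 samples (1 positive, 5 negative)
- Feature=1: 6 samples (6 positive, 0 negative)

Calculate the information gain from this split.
0.6549 bits

Information Gain = H(Y) - H(Y|Feature)

Before split:
P(positive) = 7/12 = 0.5833
H(Y) = 0.9799 bits

After split:
Feature=0: H = 0.6500 bits (weight = 6/12)
Feature=1: H = 0.0000 bits (weight = 6/12)
H(Y|Feature) = (6/12)×0.6500 + (6/12)×0.0000 = 0.3250 bits

Information Gain = 0.9799 - 0.3250 = 0.6549 bits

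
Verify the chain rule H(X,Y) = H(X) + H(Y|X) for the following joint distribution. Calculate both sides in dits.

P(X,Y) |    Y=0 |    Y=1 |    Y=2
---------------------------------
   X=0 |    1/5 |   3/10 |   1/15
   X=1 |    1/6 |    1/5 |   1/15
H(X,Y) = 0.7230, H(X) = 0.2972, H(Y|X) = 0.4258 (all in dits)

Chain rule: H(X,Y) = H(X) + H(Y|X)

Left side — joint entropy directly:
H(X,Y) = -Σ p(x,y) log p(x,y) = 0.7230 dits

Right side — compute H(Y|X) from the conditional distributions:
P(X) = (17/30, 13/30), so H(X) = 0.2972 dits
H(Y|X) = Σ_x P(X=x) · H(Y|X=x):
  P(Y|X=0) = (6/17, 9/17, 2/17), H(Y|X=0) = 0.4152, weight P(X=0) = 17/30
  P(Y|X=1) = (5/13, 6/13, 2/13), H(Y|X=1) = 0.4396, weight P(X=1) = 13/30
H(Y|X) = 0.4258 dits

H(X) + H(Y|X) = 0.2972 + 0.4258 = 0.7230 dits

Both sides equal 0.7230 dits. ✓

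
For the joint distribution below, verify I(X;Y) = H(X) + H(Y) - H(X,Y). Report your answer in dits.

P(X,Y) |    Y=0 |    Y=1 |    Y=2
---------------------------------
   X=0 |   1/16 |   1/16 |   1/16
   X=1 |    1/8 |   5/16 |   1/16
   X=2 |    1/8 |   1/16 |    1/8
I(X;Y) = 0.0373 dits

Mutual information has multiple equivalent forms:
- I(X;Y) = H(X) - H(X|Y)
- I(X;Y) = H(Y) - H(Y|X)
- I(X;Y) = H(X) + H(Y) - H(X,Y)

Computing all quantities:
H(X) = 0.4447, H(Y) = 0.4654, H(X,Y) = 0.8728
H(X|Y) = 0.4074, H(Y|X) = 0.4281

Verification:
H(X) - H(X|Y) = 0.4447 - 0.4074 = 0.0373
H(Y) - H(Y|X) = 0.4654 - 0.4281 = 0.0373
H(X) + H(Y) - H(X,Y) = 0.4447 + 0.4654 - 0.8728 = 0.0373

All forms give I(X;Y) = 0.0373 dits. ✓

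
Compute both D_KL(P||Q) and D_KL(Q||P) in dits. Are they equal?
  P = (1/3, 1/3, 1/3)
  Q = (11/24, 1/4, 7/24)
D_KL(P||Q) = 0.0149, D_KL(Q||P) = 0.0152

KL divergence is not symmetric: D_KL(P||Q) ≠ D_KL(Q||P) in general.

D_KL(P||Q) = 0.0149 dits
D_KL(Q||P) = 0.0152 dits

No, they are not equal!

This asymmetry is why KL divergence is not a true distance metric.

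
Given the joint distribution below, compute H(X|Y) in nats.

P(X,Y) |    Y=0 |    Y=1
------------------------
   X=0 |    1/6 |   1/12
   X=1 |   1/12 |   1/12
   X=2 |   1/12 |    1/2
0.8370 nats

Using the chain rule: H(X|Y) = H(X,Y) - H(Y)

First, compute H(X,Y) = 1.4735 nats

Marginal P(Y) = (1/3, 2/3)
H(Y) = 0.6365 nats

H(X|Y) = H(X,Y) - H(Y) = 1.4735 - 0.6365 = 0.8370 nats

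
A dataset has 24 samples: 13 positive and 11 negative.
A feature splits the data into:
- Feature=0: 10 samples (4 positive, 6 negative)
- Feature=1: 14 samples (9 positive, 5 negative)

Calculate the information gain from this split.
0.0419 bits

Information Gain = H(Y) - H(Y|Feature)

Before split:
P(positive) = 13/24 = 0.5417
H(Y) = 0.9950 bits

After split:
Feature=0: H = 0.9710 bits (weight = 10/24)
Feature=1: H = 0.9403 bits (weight = 14/24)
H(Y|Feature) = (10/24)×0.9710 + (14/24)×0.9403 = 0.9531 bits

Information Gain = 0.9950 - 0.9531 = 0.0419 bits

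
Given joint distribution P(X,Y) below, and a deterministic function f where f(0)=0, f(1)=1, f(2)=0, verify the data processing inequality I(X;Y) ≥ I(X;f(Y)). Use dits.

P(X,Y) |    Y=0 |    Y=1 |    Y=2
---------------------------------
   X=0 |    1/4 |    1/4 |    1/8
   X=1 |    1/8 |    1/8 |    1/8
I(X;Y) = 0.0047, I(X;f(Y)) = 0.0010, inequality holds: 0.0047 ≥ 0.0010

Data Processing Inequality: For any Markov chain X → Y → Z, we have I(X;Y) ≥ I(X;Z).

Here Z = f(Y) is a deterministic function of Y, forming X → Y → Z.

Original I(X;Y) = 0.0047 dits

After applying f:
P(X,Z) where Z=f(Y):
- P(X,Z=0) = P(X,Y=0) + P(X,Y=2)
- P(X,Z=1) = P(X,Y=1)

I(X;Z) = I(X;f(Y)) = 0.0010 dits

Verification: 0.0047 ≥ 0.0010 ✓

Information cannot be created by processing; the function f can only lose information about X.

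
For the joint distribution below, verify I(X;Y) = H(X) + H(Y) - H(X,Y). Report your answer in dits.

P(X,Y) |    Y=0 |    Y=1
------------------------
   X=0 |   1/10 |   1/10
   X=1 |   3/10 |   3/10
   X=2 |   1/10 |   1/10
I(X;Y) = 0.0000 dits

Mutual information has multiple equivalent forms:
- I(X;Y) = H(X) - H(X|Y)
- I(X;Y) = H(Y) - H(Y|X)
- I(X;Y) = H(X) + H(Y) - H(X,Y)

Computing all quantities:
H(X) = 0.4127, H(Y) = 0.3010, H(X,Y) = 0.7137
H(X|Y) = 0.4127, H(Y|X) = 0.3010

Verification:
H(X) - H(X|Y) = 0.4127 - 0.4127 = 0.0000
H(Y) - H(Y|X) = 0.3010 - 0.3010 = 0.0000
H(X) + H(Y) - H(X,Y) = 0.4127 + 0.3010 - 0.7137 = 0.0000

All forms give I(X;Y) = 0.0000 dits. ✓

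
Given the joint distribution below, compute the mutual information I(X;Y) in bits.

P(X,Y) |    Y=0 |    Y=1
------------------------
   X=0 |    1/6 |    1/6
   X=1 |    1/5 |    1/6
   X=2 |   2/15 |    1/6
0.0049 bits

Mutual information: I(X;Y) = H(X) + H(Y) - H(X,Y)

Marginals:
P(X) = (1/3, 11/30, 3/10), H(X) = 1.5801 bits
P(Y) = (1/2, 1/2), H(Y) = 1.0000 bits

Joint entropy: H(X,Y) = 2.5753 bits

I(X;Y) = 1.5801 + 1.0000 - 2.5753 = 0.0049 bits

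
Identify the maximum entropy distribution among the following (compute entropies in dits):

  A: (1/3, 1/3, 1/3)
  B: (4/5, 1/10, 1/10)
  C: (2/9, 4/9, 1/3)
A

For a discrete distribution over n outcomes, entropy is maximized by the uniform distribution.

Computing entropies:
H(A) = 0.4771 dits
H(B) = 0.2775 dits
H(C) = 0.4607 dits

The uniform distribution (where all probabilities equal 1/3) achieves the maximum entropy of log_10(3) = 0.4771 dits.

Distribution A has the highest entropy.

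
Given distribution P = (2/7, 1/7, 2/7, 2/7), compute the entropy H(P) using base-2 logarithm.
1.9502 bits

Shannon entropy is H(X) = -Σ p(x) log p(x).

For P = (2/7, 1/7, 2/7, 2/7):
H = -2/7 × log_2(2/7) -1/7 × log_2(1/7) -2/7 × log_2(2/7) -2/7 × log_2(2/7)
H = 1.9502 bits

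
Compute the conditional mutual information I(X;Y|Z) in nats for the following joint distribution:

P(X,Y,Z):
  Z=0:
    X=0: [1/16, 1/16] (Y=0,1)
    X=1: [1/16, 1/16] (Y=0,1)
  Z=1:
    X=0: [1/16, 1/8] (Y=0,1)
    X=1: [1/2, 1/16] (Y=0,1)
0.1062 nats

Conditional mutual information: I(X;Y|Z) = H(X|Z) + H(Y|Z) - H(X,Y|Z)

H(Z) = 0.5623
H(X,Z) = 1.1574 → H(X|Z) = 0.5950
H(Y,Z) = 1.1574 → H(Y|Z) = 0.5950
H(X,Y,Z) = 1.6462 → H(X,Y|Z) = 1.0839

I(X;Y|Z) = 0.5950 + 0.5950 - 1.0839 = 0.1062 nats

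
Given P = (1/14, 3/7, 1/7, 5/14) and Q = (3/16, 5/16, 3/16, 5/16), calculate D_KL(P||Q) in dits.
0.0327 dits

KL divergence: D_KL(P||Q) = Σ p(x) log(p(x)/q(x))

Computing term by term:
  x=0: 1/14 × log_10[(1/14)/(3/16)] = 1/14 × -0.4191 = -0.0299
  x=1: 3/7 × log_10[(3/7)/(5/16)] = 3/7 × 0.1372 = 0.0588
  x=2: 1/7 × log_10[(1/7)/(3/16)] = 1/7 × -0.1181 = -0.0169
  x=3: 5/14 × log_10[(5/14)/(5/16)] = 5/14 × 0.0580 = 0.0207

D_KL(P||Q) = 0.0327 dits

Note: KL divergence is always non-negative and equals 0 iff P = Q.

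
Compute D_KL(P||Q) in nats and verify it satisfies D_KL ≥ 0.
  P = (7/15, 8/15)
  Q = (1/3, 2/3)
0.0380 nats

KL divergence satisfies the Gibbs inequality: D_KL(P||Q) ≥ 0 for all distributions P, Q.

D_KL(P||Q) = Σ p(x) log(p(x)/q(x))
Term by term:
  x=0: 7/15 × log_e[(7/15)/(1/3)] = 0.1570
  x=1: 8/15 × log_e[(8/15)/(2/3)] = -0.1190
D_KL(P||Q) = 0.0380 nats

D_KL(P||Q) = 0.0380 ≥ 0 ✓

This non-negativity is a fundamental property: relative entropy cannot be negative because it measures how different Q is from P.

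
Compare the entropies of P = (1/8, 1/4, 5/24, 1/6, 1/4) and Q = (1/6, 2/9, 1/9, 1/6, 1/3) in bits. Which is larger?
P

Computing entropies in bits:
H(P) = 2.2773
H(Q) = 2.2244

Distribution P has higher entropy.

Intuition: The distribution closer to uniform (more spread out) has higher entropy.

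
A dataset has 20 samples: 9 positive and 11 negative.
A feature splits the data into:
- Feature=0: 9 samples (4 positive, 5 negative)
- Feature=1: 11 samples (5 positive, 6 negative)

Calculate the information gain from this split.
0.0001 bits

Information Gain = H(Y) - H(Y|Feature)

Before split:
P(positive) = 9/20 = 0.4500
H(Y) = 0.9928 bits

After split:
Feature=0: H = 0.9911 bits (weight = 9/20)
Feature=1: H = 0.9940 bits (weight = 11/20)
H(Y|Feature) = (9/20)×0.9911 + (11/20)×0.9940 = 0.9927 bits

Information Gain = 0.9928 - 0.9927 = 0.0001 bits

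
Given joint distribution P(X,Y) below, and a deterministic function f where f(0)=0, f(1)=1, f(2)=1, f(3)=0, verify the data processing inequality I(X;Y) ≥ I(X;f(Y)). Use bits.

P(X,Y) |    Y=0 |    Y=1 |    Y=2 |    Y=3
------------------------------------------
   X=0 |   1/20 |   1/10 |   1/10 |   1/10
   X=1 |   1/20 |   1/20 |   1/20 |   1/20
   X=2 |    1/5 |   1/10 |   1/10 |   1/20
I(X;Y) = 0.0764, I(X;f(Y)) = 0.0092, inequality holds: 0.0764 ≥ 0.0092

Data Processing Inequality: For any Markov chain X → Y → Z, we have I(X;Y) ≥ I(X;Z).

Here Z = f(Y) is a deterministic function of Y, forming X → Y → Z.

Original I(X;Y) = 0.0764 bits

After applying f:
P(X,Z) where Z=f(Y):
- P(X,Z=0) = P(X,Y=0) + P(X,Y=3)
- P(X,Z=1) = P(X,Y=1) + P(X,Y=2)

I(X;Z) = I(X;f(Y)) = 0.0092 bits

Verification: 0.0764 ≥ 0.0092 ✓

Information cannot be created by processing; the function f can only lose information about X.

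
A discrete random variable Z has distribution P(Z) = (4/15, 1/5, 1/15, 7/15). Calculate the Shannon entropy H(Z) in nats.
1.2106 nats

Shannon entropy is H(X) = -Σ p(x) log p(x).

For P = (4/15, 1/5, 1/15, 7/15):
H = -4/15 × log_e(4/15) -1/5 × log_e(1/5) -1/15 × log_e(1/15) -7/15 × log_e(7/15)
H = 1.2106 nats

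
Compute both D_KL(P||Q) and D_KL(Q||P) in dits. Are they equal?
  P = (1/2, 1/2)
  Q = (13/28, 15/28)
D_KL(P||Q) = 0.0011, D_KL(Q||P) = 0.0011

KL divergence is not symmetric: D_KL(P||Q) ≠ D_KL(Q||P) in general.

D_KL(P||Q) = 0.0011 dits
D_KL(Q||P) = 0.0011 dits

In this case they happen to be equal (to 4 decimal places).

This asymmetry is why KL divergence is not a true distance metric.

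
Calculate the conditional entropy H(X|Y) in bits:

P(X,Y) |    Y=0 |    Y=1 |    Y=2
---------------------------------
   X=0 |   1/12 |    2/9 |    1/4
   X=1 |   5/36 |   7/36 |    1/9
0.9490 bits

Using the chain rule: H(X|Y) = H(X,Y) - H(Y)

First, compute H(X,Y) = 2.4881 bits

Marginal P(Y) = (2/9, 5/12, 13/36)
H(Y) = 1.5391 bits

H(X|Y) = H(X,Y) - H(Y) = 2.4881 - 1.5391 = 0.9490 bits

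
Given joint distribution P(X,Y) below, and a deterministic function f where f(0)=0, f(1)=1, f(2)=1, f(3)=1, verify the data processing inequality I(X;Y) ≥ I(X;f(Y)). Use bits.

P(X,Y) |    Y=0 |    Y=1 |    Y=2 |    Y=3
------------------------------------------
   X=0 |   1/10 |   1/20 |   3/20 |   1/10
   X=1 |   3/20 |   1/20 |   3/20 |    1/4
I(X;Y) = 0.0261, I(X;f(Y)) = 0.0000, inequality holds: 0.0261 ≥ 0.0000

Data Processing Inequality: For any Markov chain X → Y → Z, we have I(X;Y) ≥ I(X;Z).

Here Z = f(Y) is a deterministic function of Y, forming X → Y → Z.

Original I(X;Y) = 0.0261 bits

After applying f:
P(X,Z) where Z=f(Y):
- P(X,Z=0) = P(X,Y=0)
- P(X,Z=1) = P(X,Y=1) + P(X,Y=2) + P(X,Y=3)

I(X;Z) = I(X;f(Y)) = 0.0000 bits

Verification: 0.0261 ≥ 0.0000 ✓

Information cannot be created by processing; the function f can only lose information about X.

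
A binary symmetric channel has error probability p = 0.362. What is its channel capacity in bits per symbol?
0.0557 bits

For a binary symmetric channel (BSC) with error probability p:
Capacity C = 1 - H(p) bits per symbol

where H(p) = -p log₂(p) - (1-p) log₂(1-p) is the binary entropy function.

H(0.362) = 0.9443 bits
C = 1 - 0.9443 = 0.0557 bits per symbol

This means we can reliably transmit up to 0.0557 bits of information per channel use.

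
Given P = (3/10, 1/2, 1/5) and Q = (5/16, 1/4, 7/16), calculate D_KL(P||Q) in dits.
0.0772 dits

KL divergence: D_KL(P||Q) = Σ p(x) log(p(x)/q(x))

Computing term by term:
  x=0: 3/10 × log_10[(3/10)/(5/16)] = 3/10 × -0.0177 = -0.0053
  x=1: 1/2 × log_10[(1/2)/(1/4)] = 1/2 × 0.3010 = 0.1505
  x=2: 1/5 × log_10[(1/5)/(7/16)] = 1/5 × -0.3399 = -0.0680

D_KL(P||Q) = 0.0772 dits

Note: KL divergence is always non-negative and equals 0 iff P = Q.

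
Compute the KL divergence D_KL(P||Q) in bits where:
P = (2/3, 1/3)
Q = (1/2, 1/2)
0.0817 bits

KL divergence: D_KL(P||Q) = Σ p(x) log(p(x)/q(x))

Computing term by term:
  x=0: 2/3 × log_2[(2/3)/(1/2)] = 2/3 × 0.4150 = 0.2767
  x=1: 1/3 × log_2[(1/3)/(1/2)] = 1/3 × -0.5850 = -0.1950

D_KL(P||Q) = 0.0817 bits

Note: KL divergence is always non-negative and equals 0 iff P = Q.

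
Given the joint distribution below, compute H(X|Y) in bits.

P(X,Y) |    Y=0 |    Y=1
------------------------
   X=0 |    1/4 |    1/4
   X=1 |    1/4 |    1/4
1.0000 bits

Using the chain rule: H(X|Y) = H(X,Y) - H(Y)

First, compute H(X,Y) = 2.0000 bits

Marginal P(Y) = (1/2, 1/2)
H(Y) = 1.0000 bits

H(X|Y) = H(X,Y) - H(Y) = 2.0000 - 1.0000 = 1.0000 bits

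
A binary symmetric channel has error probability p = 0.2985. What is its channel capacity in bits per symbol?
0.1206 bits

For a binary symmetric channel (BSC) with error probability p:
Capacity C = 1 - H(p) bits per symbol

where H(p) = -p log₂(p) - (1-p) log₂(1-p) is the binary entropy function.

H(0.2985) = 0.8794 bits
C = 1 - 0.8794 = 0.1206 bits per symbol

This means we can reliably transmit up to 0.1206 bits of information per channel use.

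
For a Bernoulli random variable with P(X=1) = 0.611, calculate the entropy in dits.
0.2902 dits

The binary entropy function is:
H(p) = -p log(p) - (1-p) log(1-p)

H(0.611) = -0.611 × log_10(0.611) - 0.389 × log_10(0.389)
H(0.611) = 0.2902 dits

Note: Binary entropy is maximized at p=0.5 (H=1 bit) and minimized at p=0 or p=1 (H=0).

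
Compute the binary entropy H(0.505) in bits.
0.9999 bits

The binary entropy function is:
H(p) = -p log(p) - (1-p) log(1-p)

H(0.505) = -0.505 × log_2(0.505) - 0.495 × log_2(0.495)
H(0.505) = 0.9999 bits

Note: Binary entropy is maximized at p=0.5 (H=1 bit) and minimized at p=0 or p=1 (H=0).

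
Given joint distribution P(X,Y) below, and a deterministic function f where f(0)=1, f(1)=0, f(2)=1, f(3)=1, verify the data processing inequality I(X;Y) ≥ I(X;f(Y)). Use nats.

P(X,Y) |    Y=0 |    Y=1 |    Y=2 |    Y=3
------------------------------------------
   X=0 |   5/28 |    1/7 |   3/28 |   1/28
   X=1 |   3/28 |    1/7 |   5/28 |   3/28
I(X;Y) = 0.0342, I(X;f(Y)) = 0.0010, inequality holds: 0.0342 ≥ 0.0010

Data Processing Inequality: For any Markov chain X → Y → Z, we have I(X;Y) ≥ I(X;Z).

Here Z = f(Y) is a deterministic function of Y, forming X → Y → Z.

Original I(X;Y) = 0.0342 nats

After applying f:
P(X,Z) where Z=f(Y):
- P(X,Z=0) = P(X,Y=1)
- P(X,Z=1) = P(X,Y=0) + P(X,Y=2) + P(X,Y=3)

I(X;Z) = I(X;f(Y)) = 0.0010 nats

Verification: 0.0342 ≥ 0.0010 ✓

Information cannot be created by processing; the function f can only lose information about X.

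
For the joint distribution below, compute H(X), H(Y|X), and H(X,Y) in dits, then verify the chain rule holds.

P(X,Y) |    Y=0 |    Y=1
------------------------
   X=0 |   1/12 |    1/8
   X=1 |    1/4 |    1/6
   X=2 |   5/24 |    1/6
H(X,Y) = 0.7546, H(X) = 0.4601, H(Y|X) = 0.2946 (all in dits)

Chain rule: H(X,Y) = H(X) + H(Y|X)

Left side — joint entropy directly:
H(X,Y) = -Σ p(x,y) log p(x,y) = 0.7546 dits

Right side — compute H(Y|X) from the conditional distributions:
P(X) = (5/24, 5/12, 3/8), so H(X) = 0.4601 dits
H(Y|X) = Σ_x P(X=x) · H(Y|X=x):
  P(Y|X=0) = (2/5, 3/5), H(Y|X=0) = 0.2923, weight P(X=0) = 5/24
  P(Y|X=1) = (3/5, 2/5), H(Y|X=1) = 0.2923, weight P(X=1) = 5/12
  P(Y|X=2) = (5/9, 4/9), H(Y|X=2) = 0.2983, weight P(X=2) = 3/8
H(Y|X) = 0.2946 dits

H(X) + H(Y|X) = 0.4601 + 0.2946 = 0.7546 dits

Both sides equal 0.7546 dits. ✓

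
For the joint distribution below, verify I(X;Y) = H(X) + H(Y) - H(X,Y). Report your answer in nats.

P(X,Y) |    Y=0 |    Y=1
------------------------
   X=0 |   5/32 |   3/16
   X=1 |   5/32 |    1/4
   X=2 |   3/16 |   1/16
I(X;Y) = 0.0450 nats

Mutual information has multiple equivalent forms:
- I(X;Y) = H(X) - H(X|Y)
- I(X;Y) = H(Y) - H(Y|X)
- I(X;Y) = H(X) + H(Y) - H(X,Y)

Computing all quantities:
H(X) = 1.0796, H(Y) = 0.6931, H(X,Y) = 1.7277
H(X|Y) = 1.0345, H(Y|X) = 0.6481

Verification:
H(X) - H(X|Y) = 1.0796 - 1.0345 = 0.0450
H(Y) - H(Y|X) = 0.6931 - 0.6481 = 0.0450
H(X) + H(Y) - H(X,Y) = 1.0796 + 0.6931 - 1.7277 = 0.0450

All forms give I(X;Y) = 0.0450 nats. ✓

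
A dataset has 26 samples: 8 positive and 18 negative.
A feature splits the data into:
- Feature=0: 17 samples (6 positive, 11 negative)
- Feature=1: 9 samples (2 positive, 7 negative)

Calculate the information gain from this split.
0.0135 bits

Information Gain = H(Y) - H(Y|Feature)

Before split:
P(positive) = 8/26 = 0.3077
H(Y) = 0.8905 bits

After split:
Feature=0: H = 0.9367 bits (weight = 17/26)
Feature=1: H = 0.7642 bits (weight = 9/26)
H(Y|Feature) = (17/26)×0.9367 + (9/26)×0.7642 = 0.8770 bits

Information Gain = 0.8905 - 0.8770 = 0.0135 bits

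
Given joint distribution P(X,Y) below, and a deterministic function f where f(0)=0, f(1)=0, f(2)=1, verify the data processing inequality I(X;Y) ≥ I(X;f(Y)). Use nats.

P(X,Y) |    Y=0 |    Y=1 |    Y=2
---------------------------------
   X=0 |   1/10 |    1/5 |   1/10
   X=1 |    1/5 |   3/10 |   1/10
I(X;Y) = 0.0069, I(X;f(Y)) = 0.0051, inequality holds: 0.0069 ≥ 0.0051

Data Processing Inequality: For any Markov chain X → Y → Z, we have I(X;Y) ≥ I(X;Z).

Here Z = f(Y) is a deterministic function of Y, forming X → Y → Z.

Original I(X;Y) = 0.0069 nats

After applying f:
P(X,Z) where Z=f(Y):
- P(X,Z=0) = P(X,Y=0) + P(X,Y=1)
- P(X,Z=1) = P(X,Y=2)

I(X;Z) = I(X;f(Y)) = 0.0051 nats

Verification: 0.0069 ≥ 0.0051 ✓

Information cannot be created by processing; the function f can only lose information about X.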